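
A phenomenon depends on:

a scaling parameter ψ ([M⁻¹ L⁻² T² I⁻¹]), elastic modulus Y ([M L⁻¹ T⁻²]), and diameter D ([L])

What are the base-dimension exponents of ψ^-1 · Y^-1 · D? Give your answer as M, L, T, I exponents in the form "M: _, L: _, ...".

M: 0, L: 4, T: 0, I: 1

Collect each base-dimension exponent across the product:
  M: −(-1) − (1) + (0) = 0
  L: −(-2) − (-1) + (1) = 4
  T: −(2) − (-2) + (0) = 0
  I: −(-1) − (0) + (0) = 1
So the dimensions are [L⁴ I].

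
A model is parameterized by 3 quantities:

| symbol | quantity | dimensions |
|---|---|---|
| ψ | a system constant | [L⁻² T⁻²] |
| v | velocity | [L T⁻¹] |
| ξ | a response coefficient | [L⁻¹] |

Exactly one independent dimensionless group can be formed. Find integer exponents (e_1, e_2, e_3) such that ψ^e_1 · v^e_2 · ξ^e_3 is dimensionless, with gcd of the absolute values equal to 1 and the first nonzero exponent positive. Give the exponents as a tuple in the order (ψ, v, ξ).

L: e_1·(-2) + e_2·(1) + e_3·(-1) = 0
T: e_1·(-2) + e_2·(-1) + e_3·(0) = 0
Solving this homogeneous linear system for the smallest-integer solution (first nonzero entry positive) gives (1, -2, -4).

(1, -2, -4)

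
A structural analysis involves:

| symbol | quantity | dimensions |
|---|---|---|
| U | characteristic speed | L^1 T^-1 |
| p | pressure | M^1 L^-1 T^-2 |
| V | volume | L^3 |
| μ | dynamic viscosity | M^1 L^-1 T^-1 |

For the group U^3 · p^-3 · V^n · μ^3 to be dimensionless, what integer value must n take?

-1

Balance the L exponent: (3)·n from V, plus 3·(1) − 3·(-1) + 3·(-1) = 3 from the rest, must sum to zero.
3n + 3 = 0, so n = -1.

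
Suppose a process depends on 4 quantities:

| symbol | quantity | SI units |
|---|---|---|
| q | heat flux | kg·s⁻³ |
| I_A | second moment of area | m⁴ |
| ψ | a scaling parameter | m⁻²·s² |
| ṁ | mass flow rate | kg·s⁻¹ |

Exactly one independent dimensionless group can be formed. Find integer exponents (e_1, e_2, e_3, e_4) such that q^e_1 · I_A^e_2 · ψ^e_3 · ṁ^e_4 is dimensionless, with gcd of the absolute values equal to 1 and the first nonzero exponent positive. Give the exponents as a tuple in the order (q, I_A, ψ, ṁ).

M: e_1·(1) + e_2·(0) + e_3·(0) + e_4·(1) = 0
L: e_1·(0) + e_2·(4) + e_3·(-2) + e_4·(0) = 0
T: e_1·(-3) + e_2·(0) + e_3·(2) + e_4·(-1) = 0
Solving this homogeneous linear system for the smallest-integer solution (first nonzero entry positive) gives (2, 1, 2, -2).

(2, 1, 2, -2)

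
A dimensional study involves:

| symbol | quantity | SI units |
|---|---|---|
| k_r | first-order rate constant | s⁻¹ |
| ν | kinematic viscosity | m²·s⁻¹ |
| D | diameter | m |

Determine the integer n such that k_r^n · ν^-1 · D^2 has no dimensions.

1

Balance the T exponent: (-1)·n from k_r, plus −(-1) + 2·(0) = 1 from the rest, must sum to zero.
−n + 1 = 0, so n = 1.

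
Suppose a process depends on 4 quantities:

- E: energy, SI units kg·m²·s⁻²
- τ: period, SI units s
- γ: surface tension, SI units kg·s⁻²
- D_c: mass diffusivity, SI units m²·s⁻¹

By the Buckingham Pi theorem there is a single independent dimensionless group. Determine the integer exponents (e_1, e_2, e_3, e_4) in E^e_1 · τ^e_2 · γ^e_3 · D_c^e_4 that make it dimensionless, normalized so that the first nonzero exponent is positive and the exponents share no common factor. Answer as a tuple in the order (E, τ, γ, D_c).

M: e_1·(1) + e_2·(0) + e_3·(1) + e_4·(0) = 0
L: e_1·(2) + e_2·(0) + e_3·(0) + e_4·(2) = 0
T: e_1·(-2) + e_2·(1) + e_3·(-2) + e_4·(-1) = 0
Solving this homogeneous linear system for the smallest-integer solution (first nonzero entry positive) gives (1, -1, -1, -1).

(1, -1, -1, -1)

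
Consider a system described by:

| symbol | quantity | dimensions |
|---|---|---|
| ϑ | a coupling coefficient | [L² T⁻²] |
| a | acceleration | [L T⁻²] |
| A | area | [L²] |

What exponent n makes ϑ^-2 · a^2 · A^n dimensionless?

Balance the L exponent: (2)·n from A, plus −2·(2) + 2·(1) = -2 from the rest, must sum to zero.
2n − 2 = 0, so n = 1.

1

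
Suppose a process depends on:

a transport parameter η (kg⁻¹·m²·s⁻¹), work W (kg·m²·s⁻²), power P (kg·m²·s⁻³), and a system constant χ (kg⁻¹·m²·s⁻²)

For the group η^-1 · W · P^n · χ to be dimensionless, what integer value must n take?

-1

Balance the M exponent: (1)·n from P, plus −(-1) + (1) + (-1) = 1 from the rest, must sum to zero.
n + 1 = 0, so n = -1.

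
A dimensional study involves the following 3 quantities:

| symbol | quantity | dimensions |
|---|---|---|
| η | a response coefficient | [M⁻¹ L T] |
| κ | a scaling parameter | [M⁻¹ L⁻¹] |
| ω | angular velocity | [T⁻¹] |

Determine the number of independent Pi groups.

There are 3 variables and 3 base dimensions (M, L, T).
The dimension matrix has rank 3.
Independent dimensionless groups: 3 − 3 = 0.

0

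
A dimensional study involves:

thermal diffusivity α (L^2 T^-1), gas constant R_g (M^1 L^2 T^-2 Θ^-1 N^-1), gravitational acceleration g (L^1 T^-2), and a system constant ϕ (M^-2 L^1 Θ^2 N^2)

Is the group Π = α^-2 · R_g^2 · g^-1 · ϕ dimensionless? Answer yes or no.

Sum the exponent of each base dimension across the product:
  M: −2·[α]_M + 2·[R_g]_M − [g]_M + [ϕ]_M = −2·(0) + 2·(1) − (0) + (-2) = 0
  L: −2·[α]_L + 2·[R_g]_L − [g]_L + [ϕ]_L = −2·(2) + 2·(2) − (1) + (1) = 0
  T: −2·[α]_T + 2·[R_g]_T − [g]_T + [ϕ]_T = −2·(-1) + 2·(-2) − (-2) + (0) = 0
  Θ: −2·[α]_Θ + 2·[R_g]_Θ − [g]_Θ + [ϕ]_Θ = −2·(0) + 2·(-1) − (0) + (2) = 0
  N: −2·[α]_N + 2·[R_g]_N − [g]_N + [ϕ]_N = −2·(0) + 2·(-1) − (0) + (2) = 0
All base exponents vanish — dimensionless.

yes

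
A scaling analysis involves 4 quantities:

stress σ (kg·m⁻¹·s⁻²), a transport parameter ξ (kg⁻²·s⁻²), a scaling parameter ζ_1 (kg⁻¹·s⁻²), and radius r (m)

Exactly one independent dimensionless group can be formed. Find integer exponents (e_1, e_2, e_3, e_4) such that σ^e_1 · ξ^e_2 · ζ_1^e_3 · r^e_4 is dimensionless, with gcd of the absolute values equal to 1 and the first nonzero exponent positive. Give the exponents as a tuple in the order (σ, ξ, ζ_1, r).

(1, 2, -3, 1)

M: e_1·(1) + e_2·(-2) + e_3·(-1) + e_4·(0) = 0
L: e_1·(-1) + e_2·(0) + e_3·(0) + e_4·(1) = 0
T: e_1·(-2) + e_2·(-2) + e_3·(-2) + e_4·(0) = 0
Solving this homogeneous linear system for the smallest-integer solution (first nonzero entry positive) gives (1, 2, -3, 1).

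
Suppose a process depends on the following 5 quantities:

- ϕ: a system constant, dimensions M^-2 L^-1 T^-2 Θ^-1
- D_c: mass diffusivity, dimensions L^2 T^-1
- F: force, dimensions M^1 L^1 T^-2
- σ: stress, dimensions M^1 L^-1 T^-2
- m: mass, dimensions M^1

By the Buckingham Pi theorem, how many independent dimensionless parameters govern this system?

1

There are 5 variables and 4 base dimensions (M, L, T, Θ).
The dimension matrix has rank 4.
Independent dimensionless groups: 5 − 4 = 1.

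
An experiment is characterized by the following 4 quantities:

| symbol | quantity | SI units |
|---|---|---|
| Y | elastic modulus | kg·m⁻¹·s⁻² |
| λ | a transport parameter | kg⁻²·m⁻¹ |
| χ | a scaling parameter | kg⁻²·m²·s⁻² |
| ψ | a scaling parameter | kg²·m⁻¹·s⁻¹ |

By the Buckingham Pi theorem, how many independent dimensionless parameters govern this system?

There are 4 variables and 3 base dimensions (M, L, T).
The dimension matrix has rank 3.
Independent dimensionless groups: 4 − 3 = 1.

1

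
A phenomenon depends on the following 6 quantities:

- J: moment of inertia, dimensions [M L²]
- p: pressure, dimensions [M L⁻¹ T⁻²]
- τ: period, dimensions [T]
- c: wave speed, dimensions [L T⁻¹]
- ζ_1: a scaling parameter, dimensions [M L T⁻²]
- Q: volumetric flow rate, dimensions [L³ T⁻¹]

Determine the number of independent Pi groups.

There are 6 variables and 3 base dimensions (M, L, T).
The dimension matrix has rank 3.
Independent dimensionless groups: 6 − 3 = 3.

3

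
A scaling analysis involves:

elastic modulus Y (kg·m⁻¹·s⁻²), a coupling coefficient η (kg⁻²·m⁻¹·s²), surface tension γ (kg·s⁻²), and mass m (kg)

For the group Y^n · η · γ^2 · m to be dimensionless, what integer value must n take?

-1

Balance the M exponent: (1)·n from Y, plus (-2) + 2·(1) + (1) = 1 from the rest, must sum to zero.
n + 1 = 0, so n = -1.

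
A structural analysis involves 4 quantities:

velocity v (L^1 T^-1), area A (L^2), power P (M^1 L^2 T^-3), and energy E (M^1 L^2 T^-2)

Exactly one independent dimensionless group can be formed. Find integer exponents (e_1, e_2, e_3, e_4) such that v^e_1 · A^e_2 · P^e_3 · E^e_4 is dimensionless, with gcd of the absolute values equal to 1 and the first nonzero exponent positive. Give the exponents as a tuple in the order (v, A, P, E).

M: e_1·(0) + e_2·(0) + e_3·(1) + e_4·(1) = 0
L: e_1·(1) + e_2·(2) + e_3·(2) + e_4·(2) = 0
T: e_1·(-1) + e_2·(0) + e_3·(-3) + e_4·(-2) = 0
Solving this homogeneous linear system for the smallest-integer solution (first nonzero entry positive) gives (2, -1, -2, 2).

(2, -1, -2, 2)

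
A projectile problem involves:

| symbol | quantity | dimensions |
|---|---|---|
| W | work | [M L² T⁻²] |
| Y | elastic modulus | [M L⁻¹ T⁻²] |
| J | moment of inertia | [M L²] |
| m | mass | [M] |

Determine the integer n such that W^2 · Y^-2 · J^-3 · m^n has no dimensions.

3

Balance the M exponent: (1)·n from m, plus 2·(1) − 2·(1) − 3·(1) = -3 from the rest, must sum to zero.
n − 3 = 0, so n = 3.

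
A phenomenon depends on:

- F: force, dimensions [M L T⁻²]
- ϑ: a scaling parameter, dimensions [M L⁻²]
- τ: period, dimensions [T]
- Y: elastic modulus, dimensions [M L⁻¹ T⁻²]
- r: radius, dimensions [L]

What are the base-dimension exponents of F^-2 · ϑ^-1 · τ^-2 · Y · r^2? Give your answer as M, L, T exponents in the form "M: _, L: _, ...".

M: -2, L: 1, T: 0

Collect each base-dimension exponent across the product:
  M: −2·(1) − (1) − 2·(0) + (1) + 2·(0) = -2
  L: −2·(1) − (-2) − 2·(0) + (-1) + 2·(1) = 1
  T: −2·(-2) − (0) − 2·(1) + (-2) + 2·(0) = 0
So the dimensions are [M⁻² L].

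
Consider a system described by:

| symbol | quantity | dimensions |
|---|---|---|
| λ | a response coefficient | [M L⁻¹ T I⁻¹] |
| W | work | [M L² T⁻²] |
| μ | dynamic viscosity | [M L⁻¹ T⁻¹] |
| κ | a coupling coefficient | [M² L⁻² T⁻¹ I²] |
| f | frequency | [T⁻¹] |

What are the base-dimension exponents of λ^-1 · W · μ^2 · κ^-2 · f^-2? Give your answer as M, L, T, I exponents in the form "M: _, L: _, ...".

Collect each base-dimension exponent across the product:
  M: −(1) + (1) + 2·(1) − 2·(2) − 2·(0) = -2
  L: −(-1) + (2) + 2·(-1) − 2·(-2) − 2·(0) = 5
  T: −(1) + (-2) + 2·(-1) − 2·(-1) − 2·(-1) = -1
  I: −(-1) + (0) + 2·(0) − 2·(2) − 2·(0) = -3
So the dimensions are [M⁻² L⁵ T⁻¹ I⁻³].

M: -2, L: 5, T: -1, I: -3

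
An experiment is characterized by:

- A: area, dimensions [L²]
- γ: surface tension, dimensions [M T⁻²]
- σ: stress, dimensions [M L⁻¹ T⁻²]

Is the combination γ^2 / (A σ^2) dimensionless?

yes

Sum the exponent of each base dimension across the product:
  M: −[A]_M + 2·[γ]_M − 2·[σ]_M = −(0) + 2·(1) − 2·(1) = 0
  L: −[A]_L + 2·[γ]_L − 2·[σ]_L = −(2) + 2·(0) − 2·(-1) = 0
  T: −[A]_T + 2·[γ]_T − 2·[σ]_T = −(0) + 2·(-2) − 2·(-2) = 0
  Θ: −[A]_Θ + 2·[γ]_Θ − 2·[σ]_Θ = −(0) + 2·(0) − 2·(0) = 0
All base exponents vanish — dimensionless.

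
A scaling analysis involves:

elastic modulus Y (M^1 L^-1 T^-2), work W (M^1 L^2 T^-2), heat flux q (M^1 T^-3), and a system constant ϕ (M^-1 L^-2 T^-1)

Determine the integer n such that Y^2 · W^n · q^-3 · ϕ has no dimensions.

Balance the M exponent: (1)·n from W, plus 2·(1) − 3·(1) + (-1) = -2 from the rest, must sum to zero.
n − 2 = 0, so n = 2.

2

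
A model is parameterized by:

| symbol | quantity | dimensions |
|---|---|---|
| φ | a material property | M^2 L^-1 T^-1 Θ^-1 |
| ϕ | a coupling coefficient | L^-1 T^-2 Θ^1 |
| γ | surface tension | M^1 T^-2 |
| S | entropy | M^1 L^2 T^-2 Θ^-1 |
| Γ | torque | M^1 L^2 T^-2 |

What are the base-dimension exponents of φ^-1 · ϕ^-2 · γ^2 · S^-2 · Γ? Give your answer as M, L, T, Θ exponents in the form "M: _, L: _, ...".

M: -1, L: 1, T: 3, Θ: 1

Collect each base-dimension exponent across the product:
  M: −(2) − 2·(0) + 2·(1) − 2·(1) + (1) = -1
  L: −(-1) − 2·(-1) + 2·(0) − 2·(2) + (2) = 1
  T: −(-1) − 2·(-2) + 2·(-2) − 2·(-2) + (-2) = 3
  Θ: −(-1) − 2·(1) + 2·(0) − 2·(-1) + (0) = 1
So the dimensions are [M⁻¹ L T³ Θ].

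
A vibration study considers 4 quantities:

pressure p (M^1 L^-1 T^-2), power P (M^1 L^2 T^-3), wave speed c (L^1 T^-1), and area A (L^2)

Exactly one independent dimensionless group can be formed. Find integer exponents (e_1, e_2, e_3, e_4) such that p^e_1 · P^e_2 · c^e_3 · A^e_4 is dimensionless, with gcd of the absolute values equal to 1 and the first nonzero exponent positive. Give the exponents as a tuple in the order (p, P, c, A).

M: e_1·(1) + e_2·(1) + e_3·(0) + e_4·(0) = 0
L: e_1·(-1) + e_2·(2) + e_3·(1) + e_4·(2) = 0
T: e_1·(-2) + e_2·(-3) + e_3·(-1) + e_4·(0) = 0
Solving this homogeneous linear system for the smallest-integer solution (first nonzero entry positive) gives (1, -1, 1, 1).

(1, -1, 1, 1)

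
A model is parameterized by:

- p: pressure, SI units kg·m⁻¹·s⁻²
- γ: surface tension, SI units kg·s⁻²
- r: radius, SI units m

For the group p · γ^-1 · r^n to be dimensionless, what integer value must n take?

Balance the L exponent: (1)·n from r, plus (-1) − (0) = -1 from the rest, must sum to zero.
n − 1 = 0, so n = 1.

1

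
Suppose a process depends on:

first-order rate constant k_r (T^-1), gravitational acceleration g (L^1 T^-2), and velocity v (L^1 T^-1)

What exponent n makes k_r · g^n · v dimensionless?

-1

Balance the L exponent: (1)·n from g, plus (0) + (1) = 1 from the rest, must sum to zero.
n + 1 = 0, so n = -1.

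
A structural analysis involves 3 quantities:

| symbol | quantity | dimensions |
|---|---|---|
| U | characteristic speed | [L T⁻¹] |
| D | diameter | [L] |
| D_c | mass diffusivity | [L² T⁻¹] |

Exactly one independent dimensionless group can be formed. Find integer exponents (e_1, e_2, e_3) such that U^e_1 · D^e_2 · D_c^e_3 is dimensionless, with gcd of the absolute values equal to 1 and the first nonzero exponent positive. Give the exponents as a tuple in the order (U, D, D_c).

L: e_1·(1) + e_2·(1) + e_3·(2) = 0
T: e_1·(-1) + e_2·(0) + e_3·(-1) = 0
Solving this homogeneous linear system for the smallest-integer solution (first nonzero entry positive) gives (1, 1, -1).

(1, 1, -1)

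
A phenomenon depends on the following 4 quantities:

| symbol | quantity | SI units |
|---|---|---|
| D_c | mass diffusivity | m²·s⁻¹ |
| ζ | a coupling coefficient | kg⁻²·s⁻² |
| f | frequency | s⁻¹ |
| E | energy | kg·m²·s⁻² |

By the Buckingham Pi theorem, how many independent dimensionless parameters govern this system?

There are 4 variables and 3 base dimensions (M, L, T).
The dimension matrix has rank 3.
Independent dimensionless groups: 4 − 3 = 1.

1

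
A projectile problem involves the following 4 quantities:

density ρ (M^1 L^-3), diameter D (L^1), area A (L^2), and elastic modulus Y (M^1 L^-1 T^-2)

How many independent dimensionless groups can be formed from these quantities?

There are 4 variables and 3 base dimensions (M, L, T).
The dimension matrix has rank 3.
Independent dimensionless groups: 4 − 3 = 1.

1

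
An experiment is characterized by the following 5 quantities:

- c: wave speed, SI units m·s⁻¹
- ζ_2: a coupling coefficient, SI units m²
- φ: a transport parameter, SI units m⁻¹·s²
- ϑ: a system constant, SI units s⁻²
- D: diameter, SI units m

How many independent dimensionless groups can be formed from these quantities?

3

There are 5 variables and 2 base dimensions (L, T).
The dimension matrix has rank 2.
Independent dimensionless groups: 5 − 2 = 3.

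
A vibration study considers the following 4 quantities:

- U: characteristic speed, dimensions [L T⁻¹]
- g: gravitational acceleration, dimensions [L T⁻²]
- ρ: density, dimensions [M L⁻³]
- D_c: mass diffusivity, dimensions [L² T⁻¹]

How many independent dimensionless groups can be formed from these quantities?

There are 4 variables and 3 base dimensions (M, L, T).
The dimension matrix has rank 3.
Independent dimensionless groups: 4 − 3 = 1.

1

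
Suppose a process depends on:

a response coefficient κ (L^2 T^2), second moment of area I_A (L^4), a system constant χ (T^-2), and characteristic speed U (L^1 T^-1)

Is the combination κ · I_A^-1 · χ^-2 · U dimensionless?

Sum the exponent of each base dimension across the product:
  L: [κ]_L − [I_A]_L − 2·[χ]_L + [U]_L = (2) − (4) − 2·(0) + (1) = -1
  T: [κ]_T − [I_A]_T − 2·[χ]_T + [U]_T = (2) − (0) − 2·(-2) + (-1) = 5
Net dimensions [L⁻¹ T⁵] ≠ [1] — not dimensionless.

no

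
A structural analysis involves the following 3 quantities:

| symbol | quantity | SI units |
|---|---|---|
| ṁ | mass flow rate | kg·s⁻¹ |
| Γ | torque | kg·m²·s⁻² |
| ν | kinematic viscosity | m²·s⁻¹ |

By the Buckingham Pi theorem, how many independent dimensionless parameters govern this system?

1

There are 3 variables and 3 base dimensions (M, L, T).
The dimension matrix has rank 2 (less than 3: the dimension vectors are linearly dependent).
Independent dimensionless groups: 3 − 2 = 1.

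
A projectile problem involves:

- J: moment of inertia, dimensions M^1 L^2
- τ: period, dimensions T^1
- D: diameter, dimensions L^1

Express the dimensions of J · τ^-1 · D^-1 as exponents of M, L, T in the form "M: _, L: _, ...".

Collect each base-dimension exponent across the product:
  M: (1) − (0) − (0) = 1
  L: (2) − (0) − (1) = 1
  T: (0) − (1) − (0) = -1
So the dimensions are [M L T⁻¹].

M: 1, L: 1, T: -1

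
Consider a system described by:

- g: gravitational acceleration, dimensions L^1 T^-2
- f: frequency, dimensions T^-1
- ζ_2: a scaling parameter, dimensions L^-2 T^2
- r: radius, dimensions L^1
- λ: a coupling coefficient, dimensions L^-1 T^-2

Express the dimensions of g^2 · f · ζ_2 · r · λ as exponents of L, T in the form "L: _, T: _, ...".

L: 0, T: -5

Collect each base-dimension exponent across the product:
  L: 2·(1) + (0) + (-2) + (1) + (-1) = 0
  T: 2·(-2) + (-1) + (2) + (0) + (-2) = -5
So the dimensions are [T⁻⁵].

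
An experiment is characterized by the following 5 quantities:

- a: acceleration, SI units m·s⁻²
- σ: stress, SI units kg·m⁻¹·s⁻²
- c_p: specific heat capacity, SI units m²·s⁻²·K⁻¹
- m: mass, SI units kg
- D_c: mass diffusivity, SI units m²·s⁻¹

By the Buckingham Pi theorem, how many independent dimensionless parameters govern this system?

There are 5 variables and 4 base dimensions (M, L, T, Θ).
The dimension matrix has rank 4.
Independent dimensionless groups: 5 − 4 = 1.

1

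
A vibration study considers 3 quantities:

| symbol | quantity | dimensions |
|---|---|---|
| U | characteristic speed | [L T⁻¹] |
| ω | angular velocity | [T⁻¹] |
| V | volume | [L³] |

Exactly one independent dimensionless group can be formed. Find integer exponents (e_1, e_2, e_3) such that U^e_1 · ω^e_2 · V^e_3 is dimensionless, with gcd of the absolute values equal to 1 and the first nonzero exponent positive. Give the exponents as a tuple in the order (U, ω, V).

(3, -3, -1)

L: e_1·(1) + e_2·(0) + e_3·(3) = 0
T: e_1·(-1) + e_2·(-1) + e_3·(0) = 0
Solving this homogeneous linear system for the smallest-integer solution (first nonzero entry positive) gives (3, -3, -1).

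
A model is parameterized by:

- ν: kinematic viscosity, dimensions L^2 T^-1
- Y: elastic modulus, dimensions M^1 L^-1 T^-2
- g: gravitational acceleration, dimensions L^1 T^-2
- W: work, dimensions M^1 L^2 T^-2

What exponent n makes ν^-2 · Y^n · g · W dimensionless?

-1

Balance the M exponent: (1)·n from Y, plus −2·(0) + (0) + (1) = 1 from the rest, must sum to zero.
n + 1 = 0, so n = -1.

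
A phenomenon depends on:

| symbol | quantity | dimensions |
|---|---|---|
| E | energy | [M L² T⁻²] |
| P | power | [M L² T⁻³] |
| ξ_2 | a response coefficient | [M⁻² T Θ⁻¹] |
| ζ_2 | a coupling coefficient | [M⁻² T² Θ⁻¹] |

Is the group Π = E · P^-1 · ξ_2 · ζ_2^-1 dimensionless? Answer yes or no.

Sum the exponent of each base dimension across the product:
  M: [E]_M − [P]_M + [ξ_2]_M − [ζ_2]_M = (1) − (1) + (-2) − (-2) = 0
  L: [E]_L − [P]_L + [ξ_2]_L − [ζ_2]_L = (2) − (2) + (0) − (0) = 0
  T: [E]_T − [P]_T + [ξ_2]_T − [ζ_2]_T = (-2) − (-3) + (1) − (2) = 0
  Θ: [E]_Θ − [P]_Θ + [ξ_2]_Θ − [ζ_2]_Θ = (0) − (0) + (-1) − (-1) = 0
All base exponents vanish — dimensionless.

yes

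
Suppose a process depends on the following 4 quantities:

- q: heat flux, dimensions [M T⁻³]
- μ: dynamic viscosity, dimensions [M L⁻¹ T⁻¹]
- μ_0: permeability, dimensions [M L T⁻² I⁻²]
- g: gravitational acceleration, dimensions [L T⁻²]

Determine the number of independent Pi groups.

There are 4 variables and 4 base dimensions (M, L, T, I).
The dimension matrix has rank 3 (less than 4: the dimension vectors are linearly dependent).
Independent dimensionless groups: 4 − 3 = 1.

1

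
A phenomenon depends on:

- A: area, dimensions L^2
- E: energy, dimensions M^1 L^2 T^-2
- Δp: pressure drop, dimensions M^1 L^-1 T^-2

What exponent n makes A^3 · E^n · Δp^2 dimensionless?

-2

Balance the M exponent: (1)·n from E, plus 3·(0) + 2·(1) = 2 from the rest, must sum to zero.
n + 2 = 0, so n = -2.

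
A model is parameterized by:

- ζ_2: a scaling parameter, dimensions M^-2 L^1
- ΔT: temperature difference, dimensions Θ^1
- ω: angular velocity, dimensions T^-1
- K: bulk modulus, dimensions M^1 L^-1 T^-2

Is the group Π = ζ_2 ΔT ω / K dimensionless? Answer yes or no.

no

Sum the exponent of each base dimension across the product:
  M: [ζ_2]_M + [ΔT]_M + [ω]_M − [K]_M = (-2) + (0) + (0) − (1) = -3
  L: [ζ_2]_L + [ΔT]_L + [ω]_L − [K]_L = (1) + (0) + (0) − (-1) = 2
  T: [ζ_2]_T + [ΔT]_T + [ω]_T − [K]_T = (0) + (0) + (-1) − (-2) = 1
  Θ: [ζ_2]_Θ + [ΔT]_Θ + [ω]_Θ − [K]_Θ = (0) + (1) + (0) − (0) = 1
Net dimensions [M⁻³ L² T Θ] ≠ [1] — not dimensionless.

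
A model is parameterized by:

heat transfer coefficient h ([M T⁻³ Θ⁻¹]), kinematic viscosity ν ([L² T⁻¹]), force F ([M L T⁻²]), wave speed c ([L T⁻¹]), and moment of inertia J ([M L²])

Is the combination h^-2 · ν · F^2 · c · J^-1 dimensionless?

Sum the exponent of each base dimension across the product:
  M: −2·[h]_M + [ν]_M + 2·[F]_M + [c]_M − [J]_M = −2·(1) + (0) + 2·(1) + (0) − (1) = -1
  L: −2·[h]_L + [ν]_L + 2·[F]_L + [c]_L − [J]_L = −2·(0) + (2) + 2·(1) + (1) − (2) = 3
  T: −2·[h]_T + [ν]_T + 2·[F]_T + [c]_T − [J]_T = −2·(-3) + (-1) + 2·(-2) + (-1) − (0) = 0
  Θ: −2·[h]_Θ + [ν]_Θ + 2·[F]_Θ + [c]_Θ − [J]_Θ = −2·(-1) + (0) + 2·(0) + (0) − (0) = 2
Net dimensions [M⁻¹ L³ Θ²] ≠ [1] — not dimensionless.

no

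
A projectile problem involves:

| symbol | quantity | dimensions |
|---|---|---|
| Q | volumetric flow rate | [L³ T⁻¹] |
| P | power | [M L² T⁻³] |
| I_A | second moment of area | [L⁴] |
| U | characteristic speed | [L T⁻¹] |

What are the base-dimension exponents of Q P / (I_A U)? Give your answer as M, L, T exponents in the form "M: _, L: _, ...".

Collect each base-dimension exponent across the product:
  M: (0) + (1) − (0) − (0) = 1
  L: (3) + (2) − (4) − (1) = 0
  T: (-1) + (-3) − (0) − (-1) = -3
So the dimensions are [M T⁻³].

M: 1, L: 0, T: -3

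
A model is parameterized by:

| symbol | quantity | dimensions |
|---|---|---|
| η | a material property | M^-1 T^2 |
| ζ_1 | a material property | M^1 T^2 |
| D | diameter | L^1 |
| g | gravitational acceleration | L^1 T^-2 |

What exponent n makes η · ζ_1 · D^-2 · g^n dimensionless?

Balance the L exponent: (1)·n from g, plus (0) + (0) − 2·(1) = -2 from the rest, must sum to zero.
n − 2 = 0, so n = 2.

2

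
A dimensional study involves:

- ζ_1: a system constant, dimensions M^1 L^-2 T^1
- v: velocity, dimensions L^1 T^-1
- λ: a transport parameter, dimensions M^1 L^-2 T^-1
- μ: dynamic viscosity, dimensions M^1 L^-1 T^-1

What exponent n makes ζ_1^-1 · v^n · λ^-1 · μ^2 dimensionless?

Balance the L exponent: (1)·n from v, plus −(-2) − (-2) + 2·(-1) = 2 from the rest, must sum to zero.
n + 2 = 0, so n = -2.

-2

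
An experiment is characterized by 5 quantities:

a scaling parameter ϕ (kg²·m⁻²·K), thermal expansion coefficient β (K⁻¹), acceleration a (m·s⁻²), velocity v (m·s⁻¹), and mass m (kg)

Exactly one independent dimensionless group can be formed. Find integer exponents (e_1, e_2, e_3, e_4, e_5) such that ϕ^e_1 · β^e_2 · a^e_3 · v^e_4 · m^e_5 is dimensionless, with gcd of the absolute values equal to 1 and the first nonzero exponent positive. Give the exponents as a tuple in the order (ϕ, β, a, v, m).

(1, 1, -2, 4, -2)

M: e_1·(2) + e_2·(0) + e_3·(0) + e_4·(0) + e_5·(1) = 0
L: e_1·(-2) + e_2·(0) + e_3·(1) + e_4·(1) + e_5·(0) = 0
T: e_1·(0) + e_2·(0) + e_3·(-2) + e_4·(-1) + e_5·(0) = 0
Θ: e_1·(1) + e_2·(-1) + e_3·(0) + e_4·(0) + e_5·(0) = 0
Solving this homogeneous linear system for the smallest-integer solution (first nonzero entry positive) gives (1, 1, -2, 4, -2).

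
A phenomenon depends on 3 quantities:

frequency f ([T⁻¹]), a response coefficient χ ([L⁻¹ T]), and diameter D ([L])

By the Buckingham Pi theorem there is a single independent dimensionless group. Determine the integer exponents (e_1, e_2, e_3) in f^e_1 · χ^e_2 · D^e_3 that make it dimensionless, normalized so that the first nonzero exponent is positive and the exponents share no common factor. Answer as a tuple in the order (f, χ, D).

L: e_1·(0) + e_2·(-1) + e_3·(1) = 0
T: e_1·(-1) + e_2·(1) + e_3·(0) = 0
Solving this homogeneous linear system for the smallest-integer solution (first nonzero entry positive) gives (1, 1, 1).

(1, 1, 1)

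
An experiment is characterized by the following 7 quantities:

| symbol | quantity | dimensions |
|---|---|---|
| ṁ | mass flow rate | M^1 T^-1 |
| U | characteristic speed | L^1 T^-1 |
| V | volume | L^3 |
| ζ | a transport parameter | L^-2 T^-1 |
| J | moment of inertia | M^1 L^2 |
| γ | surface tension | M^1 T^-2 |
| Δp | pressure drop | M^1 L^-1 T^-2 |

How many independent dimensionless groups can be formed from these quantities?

There are 7 variables and 3 base dimensions (M, L, T).
The dimension matrix has rank 3.
Independent dimensionless groups: 7 − 3 = 4.

4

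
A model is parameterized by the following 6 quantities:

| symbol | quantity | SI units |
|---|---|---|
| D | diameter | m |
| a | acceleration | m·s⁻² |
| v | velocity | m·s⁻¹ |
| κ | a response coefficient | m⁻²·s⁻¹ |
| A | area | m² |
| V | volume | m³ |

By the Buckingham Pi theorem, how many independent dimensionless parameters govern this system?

4

There are 6 variables and 2 base dimensions (L, T).
The dimension matrix has rank 2.
Independent dimensionless groups: 6 − 2 = 4.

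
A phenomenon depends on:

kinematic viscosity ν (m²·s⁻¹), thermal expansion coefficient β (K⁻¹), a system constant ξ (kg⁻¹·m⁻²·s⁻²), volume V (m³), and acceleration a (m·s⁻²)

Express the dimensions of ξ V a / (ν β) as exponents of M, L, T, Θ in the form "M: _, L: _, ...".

M: -1, L: 0, T: -3, Θ: 1

Collect each base-dimension exponent across the product:
  M: −(0) − (0) + (-1) + (0) + (0) = -1
  L: −(2) − (0) + (-2) + (3) + (1) = 0
  T: −(-1) − (0) + (-2) + (0) + (-2) = -3
  Θ: −(0) − (-1) + (0) + (0) + (0) = 1
So the dimensions are [M⁻¹ T⁻³ Θ].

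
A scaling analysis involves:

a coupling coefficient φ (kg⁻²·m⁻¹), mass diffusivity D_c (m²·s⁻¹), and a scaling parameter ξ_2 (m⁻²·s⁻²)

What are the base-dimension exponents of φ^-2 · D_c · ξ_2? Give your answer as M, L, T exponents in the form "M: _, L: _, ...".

Collect each base-dimension exponent across the product:
  M: −2·(-2) + (0) + (0) = 4
  L: −2·(-1) + (2) + (-2) = 2
  T: −2·(0) + (-1) + (-2) = -3
So the dimensions are [M⁴ L² T⁻³].

M: 4, L: 2, T: -3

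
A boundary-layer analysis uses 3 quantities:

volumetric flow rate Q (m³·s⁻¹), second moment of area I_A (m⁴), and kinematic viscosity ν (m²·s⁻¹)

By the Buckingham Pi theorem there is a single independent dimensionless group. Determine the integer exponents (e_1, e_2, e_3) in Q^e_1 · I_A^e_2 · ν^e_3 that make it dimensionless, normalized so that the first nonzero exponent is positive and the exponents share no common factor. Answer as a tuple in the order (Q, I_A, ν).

(4, -1, -4)

L: e_1·(3) + e_2·(4) + e_3·(2) = 0
T: e_1·(-1) + e_2·(0) + e_3·(-1) = 0
Solving this homogeneous linear system for the smallest-integer solution (first nonzero entry positive) gives (4, -1, -4).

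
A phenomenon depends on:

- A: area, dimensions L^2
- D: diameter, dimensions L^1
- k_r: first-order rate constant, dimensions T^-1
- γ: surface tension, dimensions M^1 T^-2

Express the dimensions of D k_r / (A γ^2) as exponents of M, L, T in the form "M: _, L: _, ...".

Collect each base-dimension exponent across the product:
  M: −(0) + (0) + (0) − 2·(1) = -2
  L: −(2) + (1) + (0) − 2·(0) = -1
  T: −(0) + (0) + (-1) − 2·(-2) = 3
So the dimensions are [M⁻² L⁻¹ T³].

M: -2, L: -1, T: 3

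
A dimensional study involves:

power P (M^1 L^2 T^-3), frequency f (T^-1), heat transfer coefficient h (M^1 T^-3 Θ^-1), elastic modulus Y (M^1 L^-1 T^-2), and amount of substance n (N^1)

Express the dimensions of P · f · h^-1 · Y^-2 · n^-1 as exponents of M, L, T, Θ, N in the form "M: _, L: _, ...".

Collect each base-dimension exponent across the product:
  M: (1) + (0) − (1) − 2·(1) − (0) = -2
  L: (2) + (0) − (0) − 2·(-1) − (0) = 4
  T: (-3) + (-1) − (-3) − 2·(-2) − (0) = 3
  Θ: (0) + (0) − (-1) − 2·(0) − (0) = 1
  N: (0) + (0) − (0) − 2·(0) − (1) = -1
So the dimensions are [M⁻² L⁴ T³ Θ N⁻¹].

M: -2, L: 4, T: 3, Θ: 1, N: -1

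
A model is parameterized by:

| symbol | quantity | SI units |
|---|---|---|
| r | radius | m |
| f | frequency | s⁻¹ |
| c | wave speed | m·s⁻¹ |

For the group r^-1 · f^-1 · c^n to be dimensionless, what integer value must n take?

1

Balance the L exponent: (1)·n from c, plus −(1) − (0) = -1 from the rest, must sum to zero.
n − 1 = 0, so n = 1.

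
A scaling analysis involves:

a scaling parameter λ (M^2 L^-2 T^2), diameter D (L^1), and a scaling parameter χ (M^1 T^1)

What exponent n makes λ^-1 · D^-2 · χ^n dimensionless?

2

Balance the M exponent: (1)·n from χ, plus −(2) − 2·(0) = -2 from the rest, must sum to zero.
n − 2 = 0, so n = 2.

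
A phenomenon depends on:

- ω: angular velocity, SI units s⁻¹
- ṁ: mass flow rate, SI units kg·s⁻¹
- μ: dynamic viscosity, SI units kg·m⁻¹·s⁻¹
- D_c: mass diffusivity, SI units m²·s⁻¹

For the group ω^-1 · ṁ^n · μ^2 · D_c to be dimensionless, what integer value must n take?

-2

Balance the M exponent: (1)·n from ṁ, plus −(0) + 2·(1) + (0) = 2 from the rest, must sum to zero.
n + 2 = 0, so n = -2.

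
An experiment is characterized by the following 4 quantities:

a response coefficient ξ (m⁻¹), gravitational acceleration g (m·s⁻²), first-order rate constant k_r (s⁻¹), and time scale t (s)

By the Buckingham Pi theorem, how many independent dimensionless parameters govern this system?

2

There are 4 variables and 2 base dimensions (L, T).
The dimension matrix has rank 2.
Independent dimensionless groups: 4 − 2 = 2.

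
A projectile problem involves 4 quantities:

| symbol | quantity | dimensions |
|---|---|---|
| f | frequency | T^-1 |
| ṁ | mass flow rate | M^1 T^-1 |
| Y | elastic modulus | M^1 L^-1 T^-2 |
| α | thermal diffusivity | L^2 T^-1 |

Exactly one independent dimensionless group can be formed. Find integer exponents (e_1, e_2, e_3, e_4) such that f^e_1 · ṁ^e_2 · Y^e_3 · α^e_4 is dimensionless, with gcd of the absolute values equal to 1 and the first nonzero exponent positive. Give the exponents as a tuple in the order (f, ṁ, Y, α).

(3, 2, -2, -1)

M: e_1·(0) + e_2·(1) + e_3·(1) + e_4·(0) = 0
L: e_1·(0) + e_2·(0) + e_3·(-1) + e_4·(2) = 0
T: e_1·(-1) + e_2·(-1) + e_3·(-2) + e_4·(-1) = 0
Solving this homogeneous linear system for the smallest-integer solution (first nonzero entry positive) gives (3, 2, -2, -1).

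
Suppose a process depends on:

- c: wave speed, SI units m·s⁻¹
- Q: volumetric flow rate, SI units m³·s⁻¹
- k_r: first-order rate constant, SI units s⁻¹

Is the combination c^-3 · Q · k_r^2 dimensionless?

Sum the exponent of each base dimension across the product:
  L: −3·[c]_L + [Q]_L + 2·[k_r]_L = −3·(1) + (3) + 2·(0) = 0
  T: −3·[c]_T + [Q]_T + 2·[k_r]_T = −3·(-1) + (-1) + 2·(-1) = 0
All base exponents vanish — dimensionless.

yes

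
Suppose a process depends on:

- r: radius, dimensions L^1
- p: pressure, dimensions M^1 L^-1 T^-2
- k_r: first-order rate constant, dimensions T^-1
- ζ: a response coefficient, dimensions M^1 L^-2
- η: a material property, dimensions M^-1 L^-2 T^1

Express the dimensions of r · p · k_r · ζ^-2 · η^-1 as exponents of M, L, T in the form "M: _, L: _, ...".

Collect each base-dimension exponent across the product:
  M: (0) + (1) + (0) − 2·(1) − (-1) = 0
  L: (1) + (-1) + (0) − 2·(-2) − (-2) = 6
  T: (0) + (-2) + (-1) − 2·(0) − (1) = -4
So the dimensions are [L⁶ T⁻⁴].

M: 0, L: 6, T: -4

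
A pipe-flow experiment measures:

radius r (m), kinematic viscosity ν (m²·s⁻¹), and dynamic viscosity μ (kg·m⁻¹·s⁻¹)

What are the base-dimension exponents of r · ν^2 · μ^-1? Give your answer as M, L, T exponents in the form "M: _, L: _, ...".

M: -1, L: 6, T: -1

Collect each base-dimension exponent across the product:
  M: (0) + 2·(0) − (1) = -1
  L: (1) + 2·(2) − (-1) = 6
  T: (0) + 2·(-1) − (-1) = -1
So the dimensions are [M⁻¹ L⁶ T⁻¹].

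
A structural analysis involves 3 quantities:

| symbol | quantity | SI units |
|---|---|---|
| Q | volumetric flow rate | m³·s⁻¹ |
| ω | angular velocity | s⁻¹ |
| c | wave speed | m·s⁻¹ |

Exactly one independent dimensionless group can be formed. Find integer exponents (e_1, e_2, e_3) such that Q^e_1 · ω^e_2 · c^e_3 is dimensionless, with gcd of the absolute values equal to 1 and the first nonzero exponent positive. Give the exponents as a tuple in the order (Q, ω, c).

L: e_1·(3) + e_2·(0) + e_3·(1) = 0
T: e_1·(-1) + e_2·(-1) + e_3·(-1) = 0
Solving this homogeneous linear system for the smallest-integer solution (first nonzero entry positive) gives (1, 2, -3).

(1, 2, -3)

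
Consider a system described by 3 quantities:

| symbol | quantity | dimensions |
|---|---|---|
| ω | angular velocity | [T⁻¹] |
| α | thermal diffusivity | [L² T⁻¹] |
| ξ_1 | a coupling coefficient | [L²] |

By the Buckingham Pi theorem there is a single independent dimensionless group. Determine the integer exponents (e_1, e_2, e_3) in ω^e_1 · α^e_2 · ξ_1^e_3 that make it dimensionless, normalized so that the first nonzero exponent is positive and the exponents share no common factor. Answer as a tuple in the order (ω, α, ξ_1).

L: e_1·(0) + e_2·(2) + e_3·(2) = 0
T: e_1·(-1) + e_2·(-1) + e_3·(0) = 0
Solving this homogeneous linear system for the smallest-integer solution (first nonzero entry positive) gives (1, -1, 1).

(1, -1, 1)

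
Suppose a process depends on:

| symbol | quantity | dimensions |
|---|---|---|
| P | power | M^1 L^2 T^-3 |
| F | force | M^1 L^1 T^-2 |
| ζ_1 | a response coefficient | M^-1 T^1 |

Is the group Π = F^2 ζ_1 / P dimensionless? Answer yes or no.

Sum the exponent of each base dimension across the product:
  M: −[P]_M + 2·[F]_M + [ζ_1]_M = −(1) + 2·(1) + (-1) = 0
  L: −[P]_L + 2·[F]_L + [ζ_1]_L = −(2) + 2·(1) + (0) = 0
  T: −[P]_T + 2·[F]_T + [ζ_1]_T = −(-3) + 2·(-2) + (1) = 0
All base exponents vanish — dimensionless.

yes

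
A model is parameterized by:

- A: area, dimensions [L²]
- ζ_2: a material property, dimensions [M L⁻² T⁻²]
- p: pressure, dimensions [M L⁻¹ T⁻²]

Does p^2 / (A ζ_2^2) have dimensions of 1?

Sum the exponent of each base dimension across the product:
  M: −[A]_M − 2·[ζ_2]_M + 2·[p]_M = −(0) − 2·(1) + 2·(1) = 0
  L: −[A]_L − 2·[ζ_2]_L + 2·[p]_L = −(2) − 2·(-2) + 2·(-1) = 0
  T: −[A]_T − 2·[ζ_2]_T + 2·[p]_T = −(0) − 2·(-2) + 2·(-2) = 0
All base exponents vanish — dimensionless.

yes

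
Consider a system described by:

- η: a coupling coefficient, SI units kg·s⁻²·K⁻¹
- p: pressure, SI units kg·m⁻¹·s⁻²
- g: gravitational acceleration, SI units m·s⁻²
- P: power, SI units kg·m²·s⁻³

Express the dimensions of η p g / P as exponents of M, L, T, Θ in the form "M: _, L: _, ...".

Collect each base-dimension exponent across the product:
  M: (1) + (1) + (0) − (1) = 1
  L: (0) + (-1) + (1) − (2) = -2
  T: (-2) + (-2) + (-2) − (-3) = -3
  Θ: (-1) + (0) + (0) − (0) = -1
So the dimensions are [M L⁻² T⁻³ Θ⁻¹].

M: 1, L: -2, T: -3, Θ: -1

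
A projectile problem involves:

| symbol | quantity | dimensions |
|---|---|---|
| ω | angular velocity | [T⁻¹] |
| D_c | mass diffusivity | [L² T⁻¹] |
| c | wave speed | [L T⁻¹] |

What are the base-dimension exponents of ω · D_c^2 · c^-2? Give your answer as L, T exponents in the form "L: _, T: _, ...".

Collect each base-dimension exponent across the product:
  L: (0) + 2·(2) − 2·(1) = 2
  T: (-1) + 2·(-1) − 2·(-1) = -1
So the dimensions are [L² T⁻¹].

L: 2, T: -1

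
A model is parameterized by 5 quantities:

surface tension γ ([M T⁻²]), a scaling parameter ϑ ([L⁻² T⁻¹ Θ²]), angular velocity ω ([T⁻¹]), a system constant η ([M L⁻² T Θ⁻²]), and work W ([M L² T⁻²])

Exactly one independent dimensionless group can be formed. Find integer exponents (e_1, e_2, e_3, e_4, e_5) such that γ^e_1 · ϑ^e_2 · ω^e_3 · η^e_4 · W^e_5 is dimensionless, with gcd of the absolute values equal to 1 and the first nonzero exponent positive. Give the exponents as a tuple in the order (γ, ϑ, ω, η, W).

(3, -1, -2, -1, -2)

M: e_1·(1) + e_2·(0) + e_3·(0) + e_4·(1) + e_5·(1) = 0
L: e_1·(0) + e_2·(-2) + e_3·(0) + e_4·(-2) + e_5·(2) = 0
T: e_1·(-2) + e_2·(-1) + e_3·(-1) + e_4·(1) + e_5·(-2) = 0
Θ: e_1·(0) + e_2·(2) + e_3·(0) + e_4·(-2) + e_5·(0) = 0
Solving this homogeneous linear system for the smallest-integer solution (first nonzero entry positive) gives (3, -1, -2, -1, -2).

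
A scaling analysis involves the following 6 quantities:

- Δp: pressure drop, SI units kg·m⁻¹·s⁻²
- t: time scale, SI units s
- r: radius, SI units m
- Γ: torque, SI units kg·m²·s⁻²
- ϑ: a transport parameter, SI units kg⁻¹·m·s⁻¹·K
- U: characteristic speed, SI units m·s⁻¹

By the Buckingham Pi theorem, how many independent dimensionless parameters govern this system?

2

There are 6 variables and 4 base dimensions (M, L, T, Θ).
The dimension matrix has rank 4.
Independent dimensionless groups: 6 − 4 = 2.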